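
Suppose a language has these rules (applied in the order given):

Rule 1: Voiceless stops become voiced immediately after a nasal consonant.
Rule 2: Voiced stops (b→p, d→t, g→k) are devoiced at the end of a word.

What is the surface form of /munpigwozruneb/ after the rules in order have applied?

munbigwozrunep

Rule 1 (post-nasal voicing): /p/ is a voiceless stop immediately after the nasal /n/, so it voices to [b]. /munpigwozruneb/ → munbigwozruneb.
Rule 2 (final devoicing): /b/ is a voiced stop in word-final position, so it devoices to [p]. /munbigwozruneb/ → munbigwozrunep.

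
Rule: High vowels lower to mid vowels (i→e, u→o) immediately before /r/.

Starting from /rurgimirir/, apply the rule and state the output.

rorgimerer

Scanning /rurgimirir/: /u/ is a high vowel immediately before /r/, so it lowers to [o]; /i/ at position 5 is not in the conditioning environment; /i/ is a high vowel immediately before /r/, so it lowers to [e]; /i/ is a high vowel immediately before /r/, so it lowers to [e].
Result: [rorgimerer].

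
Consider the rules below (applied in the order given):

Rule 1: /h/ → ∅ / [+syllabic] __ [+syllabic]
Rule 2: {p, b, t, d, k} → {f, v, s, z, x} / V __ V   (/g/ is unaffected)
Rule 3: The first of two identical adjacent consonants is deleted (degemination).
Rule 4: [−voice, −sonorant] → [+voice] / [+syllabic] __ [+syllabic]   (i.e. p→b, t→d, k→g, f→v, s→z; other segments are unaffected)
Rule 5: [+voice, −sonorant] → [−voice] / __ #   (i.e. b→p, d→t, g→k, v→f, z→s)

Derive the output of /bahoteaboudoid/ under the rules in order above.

Rule 1 (intervocalic h-deletion): /h/ occurs between vowels /a/ and /o/, so it deletes. /bahoteaboudoid/ → baoteaboudoid.
Rule 2 (intervocalic spirantization): /t/ is a stop between vowels /o/ and /e/, so it spirantizes to the fricative [s]. /b/ is a stop between vowels /a/ and /o/, so it spirantizes to the fricative [v]. /d/ is a stop between vowels /u/ and /o/, so it spirantizes to the fricative [z]. /baoteaboudoid/ → baoseavouzoid.
Rule 3 (degemination): no segment meets the environment; /baoseavouzoid/ is unchanged.
Rule 4 (intervocalic voicing): /s/ is a voiceless obstruent between vowels /o/ and /e/, so it voices to [z]. /baoseavouzoid/ → baozeavouzoid.
Rule 5 (final devoicing): /d/ is a voiced obstruent in word-final position, so it devoices to [t]. /baozeavouzoid/ → baozeavouzoit.

baozeavouzoit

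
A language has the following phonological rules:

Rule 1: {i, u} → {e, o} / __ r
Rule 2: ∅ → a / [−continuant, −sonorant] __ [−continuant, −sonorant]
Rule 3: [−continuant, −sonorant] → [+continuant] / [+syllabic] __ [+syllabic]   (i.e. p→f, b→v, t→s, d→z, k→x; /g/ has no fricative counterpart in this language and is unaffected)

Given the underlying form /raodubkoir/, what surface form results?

Rule 1 (pre-rhotic lowering): /i/ is a high vowel immediately before /r/, so it lowers to [e]. /raodubkoir/ → raodubkoer.
Rule 2 (stop-cluster a-epenthesis): /b/ and /k/ form a stop–stop cluster, so [a] is inserted between them. /raodubkoer/ → raodubakoer.
Rule 3 (intervocalic spirantization): /d/ is a stop between vowels /o/ and /u/, so it spirantizes to the fricative [z]. /b/ is a stop between vowels /u/ and /a/, so it spirantizes to the fricative [v]. /k/ is a stop between vowels /a/ and /o/, so it spirantizes to the fricative [x]. /raodubakoer/ → raozuvaxoer.

raozuvaxoer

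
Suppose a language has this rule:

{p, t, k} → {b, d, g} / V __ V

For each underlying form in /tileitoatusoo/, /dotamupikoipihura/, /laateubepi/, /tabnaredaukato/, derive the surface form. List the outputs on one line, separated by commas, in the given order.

tileidoadusoo, dodamubigoibihura, laadeubebi, tabnaredaugado

/tileitoatusoo/: /t/ is a voiceless stop between vowels /i/ and /o/, so it voices to [d]. /t/ is a voiceless stop between vowels /a/ and /u/, so it voices to [d]. → [tileidoadusoo].
/dotamupikoipihura/: /t/ is a voiceless stop between vowels /o/ and /a/, so it voices to [d]. /p/ is a voiceless stop between vowels /u/ and /i/, so it voices to [b]. /k/ is a voiceless stop between vowels /i/ and /o/, so it voices to [g]. /p/ is a voiceless stop between vowels /i/ and /i/, so it voices to [b]. → [dodamubigoibihura].
/laateubepi/: /t/ is a voiceless stop between vowels /a/ and /e/, so it voices to [d]. /p/ is a voiceless stop between vowels /e/ and /i/, so it voices to [b]. → [laadeubebi].
/tabnaredaukato/: /k/ is a voiceless stop between vowels /u/ and /a/, so it voices to [g]. /t/ is a voiceless stop between vowels /a/ and /o/, so it voices to [d]. → [tabnaredaugado].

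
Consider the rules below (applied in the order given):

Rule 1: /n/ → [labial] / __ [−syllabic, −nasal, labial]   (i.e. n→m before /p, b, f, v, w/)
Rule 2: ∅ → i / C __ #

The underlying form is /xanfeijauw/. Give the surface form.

Rule 1 (nasal place assimilation): /n/ precedes the labial consonant /f/, so it assimilates in place to [m]. /xanfeijauw/ → xamfeijauw.
Rule 2 (final i-epenthesis): the form ends in the consonant /w/, so [i] is inserted word-finally. /xamfeijauw/ → xamfeijauwi.

xamfeijauwi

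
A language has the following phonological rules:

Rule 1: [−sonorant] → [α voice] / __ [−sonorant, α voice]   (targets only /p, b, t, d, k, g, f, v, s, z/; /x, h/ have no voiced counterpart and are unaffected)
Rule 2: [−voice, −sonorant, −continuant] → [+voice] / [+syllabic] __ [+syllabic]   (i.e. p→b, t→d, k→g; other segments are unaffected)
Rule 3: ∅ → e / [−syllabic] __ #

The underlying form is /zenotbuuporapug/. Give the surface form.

zenodbuuborabuge

Rule 1 (regressive voicing assimilation): /t/ precedes the voiced obstruent /b/, so it voices to [d] by assimilation. /zenotbuuporapug/ → zenodbuuporapug.
Rule 2 (intervocalic voicing): /p/ is a voiceless stop between vowels /u/ and /o/, so it voices to [b]. /p/ is a voiceless stop between vowels /a/ and /u/, so it voices to [b]. /zenodbuuporapug/ → zenodbuuborabug.
Rule 3 (final e-epenthesis): the form ends in the consonant /g/, so [e] is inserted word-finally. /zenodbuuborabug/ → zenodbuuborabuge.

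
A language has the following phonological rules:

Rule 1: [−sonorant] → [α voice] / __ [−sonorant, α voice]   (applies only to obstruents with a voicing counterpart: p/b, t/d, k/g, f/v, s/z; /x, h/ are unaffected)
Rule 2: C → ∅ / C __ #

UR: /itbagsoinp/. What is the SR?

Rule 1 (regressive voicing assimilation): /t/ precedes the voiced obstruent /b/, so it voices to [d] by assimilation. /g/ precedes the voiceless obstruent /s/, so it devoices to [k] by assimilation. /itbagsoinp/ → idbaksoinp.
Rule 2 (final cluster simplification): /p/ is the second consonant of a word-final cluster /np/, so it deletes. /idbaksoinp/ → idbaksoin.

idbaksoin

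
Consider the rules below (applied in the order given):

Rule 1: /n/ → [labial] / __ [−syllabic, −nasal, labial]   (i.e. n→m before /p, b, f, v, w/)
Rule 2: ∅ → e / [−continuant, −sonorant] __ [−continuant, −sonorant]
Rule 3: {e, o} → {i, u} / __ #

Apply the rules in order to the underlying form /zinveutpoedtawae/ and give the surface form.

zimveutepoedetawai

Rule 1 (nasal place assimilation): /n/ precedes the labial consonant /v/, so it assimilates in place to [m]. /zinveutpoedtawae/ → zimveutpoedtawae.
Rule 2 (stop-cluster e-epenthesis): /t/ and /p/ form a stop–stop cluster, so [e] is inserted between them. /d/ and /t/ form a stop–stop cluster, so [e] is inserted between them. /zimveutpoedtawae/ → zimveutepoedetawae.
Rule 3 (final vowel raising): /e/ is a mid vowel in word-final position, so it raises to [i]. /zimveutepoedetawae/ → zimveutepoedetawai.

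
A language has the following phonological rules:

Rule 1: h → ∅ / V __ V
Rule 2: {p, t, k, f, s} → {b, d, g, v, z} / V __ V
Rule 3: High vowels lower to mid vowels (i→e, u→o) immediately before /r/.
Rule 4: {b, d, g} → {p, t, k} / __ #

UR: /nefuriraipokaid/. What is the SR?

Rule 1 (intervocalic h-deletion): no segment meets the environment; /nefuriraipokaid/ is unchanged.
Rule 2 (intervocalic voicing): /f/ is a voiceless obstruent between vowels /e/ and /u/, so it voices to [v]. /p/ is a voiceless obstruent between vowels /i/ and /o/, so it voices to [b]. /k/ is a voiceless obstruent between vowels /o/ and /a/, so it voices to [g]. /nefuriraipokaid/ → nevuriraibogaid.
Rule 3 (pre-rhotic lowering): /u/ is a high vowel immediately before /r/, so it lowers to [o]. /i/ is a high vowel immediately before /r/, so it lowers to [e]. /nevuriraibogaid/ → nevoreraibogaid.
Rule 4 (final devoicing): /d/ is a voiced stop in word-final position, so it devoices to [t]. /nevoreraibogaid/ → nevoreraibogait.

nevoreraibogait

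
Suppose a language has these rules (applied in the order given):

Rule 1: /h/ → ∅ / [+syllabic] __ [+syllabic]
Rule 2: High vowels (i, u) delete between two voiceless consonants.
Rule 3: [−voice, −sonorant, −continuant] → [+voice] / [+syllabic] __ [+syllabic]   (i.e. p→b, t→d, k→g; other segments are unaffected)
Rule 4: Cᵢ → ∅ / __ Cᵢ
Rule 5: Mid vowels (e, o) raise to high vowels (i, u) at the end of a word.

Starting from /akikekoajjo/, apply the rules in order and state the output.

akegoaju

Rule 1 (intervocalic h-deletion): no segment meets the environment; /akikekoajjo/ is unchanged.
Rule 2 (high vowel syncope): /i/ is a high vowel flanked by voiceless consonants /k/ and /k/, so it deletes. /akikekoajjo/ → akkekoajjo.
Rule 3 (intervocalic voicing): /k/ is a voiceless stop between vowels /e/ and /o/, so it voices to [g]. /akkekoajjo/ → akkegoajjo.
Rule 4 (degemination): /kk/ is a geminate; the first /k/ deletes. /jj/ is a geminate; the first /j/ deletes. /akkegoajjo/ → akegoajo.
Rule 5 (final vowel raising): /o/ is a mid vowel in word-final position, so it raises to [u]. /akegoajo/ → akegoaju.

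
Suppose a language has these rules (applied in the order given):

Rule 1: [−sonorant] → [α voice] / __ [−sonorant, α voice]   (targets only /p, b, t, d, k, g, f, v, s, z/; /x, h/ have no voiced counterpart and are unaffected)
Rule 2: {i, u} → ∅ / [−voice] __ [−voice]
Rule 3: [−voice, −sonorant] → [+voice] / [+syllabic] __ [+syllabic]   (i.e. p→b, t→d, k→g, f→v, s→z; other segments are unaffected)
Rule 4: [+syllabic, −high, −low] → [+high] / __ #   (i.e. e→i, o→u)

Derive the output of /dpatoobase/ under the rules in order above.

Rule 1 (regressive voicing assimilation): /d/ precedes the voiceless obstruent /p/, so it devoices to [t] by assimilation. /dpatoobase/ → tpatoobase.
Rule 2 (high vowel syncope): no segment meets the environment; /tpatoobase/ is unchanged.
Rule 3 (intervocalic voicing): /t/ is a voiceless obstruent between vowels /a/ and /o/, so it voices to [d]. /s/ is a voiceless obstruent between vowels /a/ and /e/, so it voices to [z]. /tpatoobase/ → tpadoobaze.
Rule 4 (final vowel raising): /e/ is a mid vowel in word-final position, so it raises to [i]. /tpadoobaze/ → tpadoobazi.

tpadoobazi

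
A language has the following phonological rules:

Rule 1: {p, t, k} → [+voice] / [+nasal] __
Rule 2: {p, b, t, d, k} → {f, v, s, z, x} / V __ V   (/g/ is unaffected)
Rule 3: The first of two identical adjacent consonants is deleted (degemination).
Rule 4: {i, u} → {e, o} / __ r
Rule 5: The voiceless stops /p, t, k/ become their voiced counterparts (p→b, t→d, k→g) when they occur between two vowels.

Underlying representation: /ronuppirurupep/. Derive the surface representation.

ronuberorufep

Rule 1 (post-nasal voicing): no segment meets the environment; /ronuppirurupep/ is unchanged.
Rule 2 (intervocalic spirantization): /p/ is a stop between vowels /u/ and /e/, so it spirantizes to the fricative [f]. /ronuppirurupep/ → ronuppirurufep.
Rule 3 (degemination): /pp/ is a geminate; the first /p/ deletes. /ronuppirurufep/ → ronupirurufep.
Rule 4 (pre-rhotic lowering): /i/ is a high vowel immediately before /r/, so it lowers to [e]. /u/ is a high vowel immediately before /r/, so it lowers to [o]. /ronupirurufep/ → ronuperorufep.
Rule 5 (intervocalic voicing): /p/ is a voiceless stop between vowels /u/ and /e/, so it voices to [b]. /ronuperorufep/ → ronuberorufep.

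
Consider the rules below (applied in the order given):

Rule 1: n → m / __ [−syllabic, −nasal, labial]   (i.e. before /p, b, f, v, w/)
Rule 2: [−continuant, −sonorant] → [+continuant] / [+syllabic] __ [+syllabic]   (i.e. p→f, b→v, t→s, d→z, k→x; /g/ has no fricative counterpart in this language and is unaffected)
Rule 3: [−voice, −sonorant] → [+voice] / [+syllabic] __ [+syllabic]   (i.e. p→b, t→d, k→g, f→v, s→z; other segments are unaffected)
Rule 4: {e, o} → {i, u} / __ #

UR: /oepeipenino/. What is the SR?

oeveiveninu

Rule 1 (nasal place assimilation): no segment meets the environment; /oepeipenino/ is unchanged.
Rule 2 (intervocalic spirantization): /p/ is a stop between vowels /e/ and /e/, so it spirantizes to the fricative [f]. /p/ is a stop between vowels /i/ and /e/, so it spirantizes to the fricative [f]. /oepeipenino/ → oefeifenino.
Rule 3 (intervocalic voicing): /f/ is a voiceless obstruent between vowels /e/ and /e/, so it voices to [v]. /f/ is a voiceless obstruent between vowels /i/ and /e/, so it voices to [v]. /oefeifenino/ → oeveivenino.
Rule 4 (final vowel raising): /o/ is a mid vowel in word-final position, so it raises to [u]. /oeveivenino/ → oeveiveninu.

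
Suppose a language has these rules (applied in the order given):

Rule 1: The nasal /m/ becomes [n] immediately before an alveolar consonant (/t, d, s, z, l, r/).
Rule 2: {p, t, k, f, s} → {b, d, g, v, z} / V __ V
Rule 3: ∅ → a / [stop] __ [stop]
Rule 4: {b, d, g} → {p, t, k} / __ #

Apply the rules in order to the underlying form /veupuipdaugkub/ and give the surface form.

veubuipadaugakup

Rule 1 (nasal place assimilation): no segment meets the environment; /veupuipdaugkub/ is unchanged.
Rule 2 (intervocalic voicing): /p/ is a voiceless obstruent between vowels /u/ and /u/, so it voices to [b]. /veupuipdaugkub/ → veubuipdaugkub.
Rule 3 (stop-cluster a-epenthesis): /p/ and /d/ form a stop–stop cluster, so [a] is inserted between them. /g/ and /k/ form a stop–stop cluster, so [a] is inserted between them. /veubuipdaugkub/ → veubuipadaugakub.
Rule 4 (final devoicing): /b/ is a voiced stop in word-final position, so it devoices to [p]. /veubuipadaugakub/ → veubuipadaugakup.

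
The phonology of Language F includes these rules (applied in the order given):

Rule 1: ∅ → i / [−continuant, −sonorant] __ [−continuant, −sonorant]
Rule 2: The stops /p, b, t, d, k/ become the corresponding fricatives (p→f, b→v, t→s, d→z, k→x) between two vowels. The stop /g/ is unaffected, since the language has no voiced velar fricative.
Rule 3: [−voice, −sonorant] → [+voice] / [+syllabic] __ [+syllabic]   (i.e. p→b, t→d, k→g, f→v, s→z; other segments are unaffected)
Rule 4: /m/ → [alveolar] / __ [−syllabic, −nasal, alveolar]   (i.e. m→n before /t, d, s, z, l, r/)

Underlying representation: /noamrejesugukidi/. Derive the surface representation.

noanrejezuguxizi

Rule 1 (stop-cluster i-epenthesis): no segment meets the environment; /noamrejesugukidi/ is unchanged.
Rule 2 (intervocalic spirantization): /k/ is a stop between vowels /u/ and /i/, so it spirantizes to the fricative [x]. /d/ is a stop between vowels /i/ and /i/, so it spirantizes to the fricative [z]. /noamrejesugukidi/ → noamrejesuguxizi.
Rule 3 (intervocalic voicing): /s/ is a voiceless obstruent between vowels /e/ and /u/, so it voices to [z]. /noamrejesuguxizi/ → noamrejezuguxizi.
Rule 4 (nasal place assimilation): /m/ precedes the alveolar consonant /r/, so it assimilates in place to [n]. /noamrejezuguxizi/ → noanrejezuguxizi.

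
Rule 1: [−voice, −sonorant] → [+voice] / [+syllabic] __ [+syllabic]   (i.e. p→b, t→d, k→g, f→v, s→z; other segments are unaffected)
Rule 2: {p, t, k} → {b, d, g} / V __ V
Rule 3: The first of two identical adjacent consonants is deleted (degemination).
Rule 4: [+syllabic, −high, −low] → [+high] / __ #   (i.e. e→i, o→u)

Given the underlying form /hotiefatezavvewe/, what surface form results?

hodievadezavewi

Rule 1 (intervocalic voicing): /t/ is a voiceless obstruent between vowels /o/ and /i/, so it voices to [d]. /f/ is a voiceless obstruent between vowels /e/ and /a/, so it voices to [v]. /t/ is a voiceless obstruent between vowels /a/ and /e/, so it voices to [d]. /hotiefatezavvewe/ → hodievadezavvewe.
Rule 2 (intervocalic voicing): no segment meets the environment; /hodievadezavvewe/ is unchanged.
Rule 3 (degemination): /vv/ is a geminate; the first /v/ deletes. /hodievadezavvewe/ → hodievadezavewe.
Rule 4 (final vowel raising): /e/ is a mid vowel in word-final position, so it raises to [i]. /hodievadezavewe/ → hodievadezavewi.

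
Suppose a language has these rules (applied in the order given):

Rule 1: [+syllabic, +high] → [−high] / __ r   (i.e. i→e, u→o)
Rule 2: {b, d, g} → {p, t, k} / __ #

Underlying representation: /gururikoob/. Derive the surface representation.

Rule 1 (pre-rhotic lowering): /u/ is a high vowel immediately before /r/, so it lowers to [o]. /u/ is a high vowel immediately before /r/, so it lowers to [o]. /gururikoob/ → gororikoob.
Rule 2 (final devoicing): /b/ is a voiced stop in word-final position, so it devoices to [p]. /gororikoob/ → gororikoop.

gororikoop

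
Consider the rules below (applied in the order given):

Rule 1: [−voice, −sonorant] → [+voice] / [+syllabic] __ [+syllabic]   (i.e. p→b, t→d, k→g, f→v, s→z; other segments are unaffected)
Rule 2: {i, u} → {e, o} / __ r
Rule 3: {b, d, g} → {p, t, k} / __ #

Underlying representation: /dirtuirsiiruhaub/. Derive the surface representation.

Rule 1 (intervocalic voicing): no segment meets the environment; /dirtuirsiiruhaub/ is unchanged.
Rule 2 (pre-rhotic lowering): /i/ is a high vowel immediately before /r/, so it lowers to [e]. /i/ is a high vowel immediately before /r/, so it lowers to [e]. /i/ is a high vowel immediately before /r/, so it lowers to [e]. /dirtuirsiiruhaub/ → dertuersieruhaub.
Rule 3 (final devoicing): /b/ is a voiced stop in word-final position, so it devoices to [p]. /dertuersieruhaub/ → dertuersieruhaup.

dertuersieruhaup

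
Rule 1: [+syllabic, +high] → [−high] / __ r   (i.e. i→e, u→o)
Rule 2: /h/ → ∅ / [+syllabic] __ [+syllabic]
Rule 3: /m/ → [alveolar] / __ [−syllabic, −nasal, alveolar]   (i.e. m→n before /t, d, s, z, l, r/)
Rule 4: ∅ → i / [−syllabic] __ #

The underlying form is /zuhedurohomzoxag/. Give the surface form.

zuedoroonzoxagi

Rule 1 (pre-rhotic lowering): /u/ is a high vowel immediately before /r/, so it lowers to [o]. /zuhedurohomzoxag/ → zuhedorohomzoxag.
Rule 2 (intervocalic h-deletion): /h/ occurs between vowels /u/ and /e/, so it deletes. /h/ occurs between vowels /o/ and /o/, so it deletes. /zuhedorohomzoxag/ → zuedoroomzoxag.
Rule 3 (nasal place assimilation): /m/ precedes the alveolar consonant /z/, so it assimilates in place to [n]. /zuedoroomzoxag/ → zuedoroonzoxag.
Rule 4 (final i-epenthesis): the form ends in the consonant /g/, so [i] is inserted word-finally. /zuedoroonzoxag/ → zuedoroonzoxagi.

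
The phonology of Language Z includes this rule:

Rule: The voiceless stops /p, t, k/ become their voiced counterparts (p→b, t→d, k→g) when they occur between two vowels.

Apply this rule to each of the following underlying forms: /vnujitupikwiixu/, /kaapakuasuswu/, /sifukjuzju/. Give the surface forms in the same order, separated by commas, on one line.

/vnujitupikwiixu/: /t/ is a voiceless stop between vowels /i/ and /u/, so it voices to [d]. /p/ is a voiceless stop between vowels /u/ and /i/, so it voices to [b]. → [vnujidubikwiixu].
/kaapakuasuswu/: /p/ is a voiceless stop between vowels /a/ and /a/, so it voices to [b]. /k/ is a voiceless stop between vowels /a/ and /u/, so it voices to [g]. → [kaabaguasuswu].
/sifukjuzju/: the rule's environment is not met; surfaces unchanged as [sifukjuzju].

vnujidubikwiixu, kaabaguasuswu, sifukjuzju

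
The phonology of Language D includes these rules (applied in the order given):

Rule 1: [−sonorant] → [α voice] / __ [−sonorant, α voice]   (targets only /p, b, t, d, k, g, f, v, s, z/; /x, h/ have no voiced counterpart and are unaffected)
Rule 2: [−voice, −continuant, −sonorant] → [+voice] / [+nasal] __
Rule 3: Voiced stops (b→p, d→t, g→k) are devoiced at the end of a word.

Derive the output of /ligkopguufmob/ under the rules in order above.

likkobguufmop

Rule 1 (regressive voicing assimilation): /g/ precedes the voiceless obstruent /k/, so it devoices to [k] by assimilation. /p/ precedes the voiced obstruent /g/, so it voices to [b] by assimilation. /ligkopguufmob/ → likkobguufmob.
Rule 2 (post-nasal voicing): no segment meets the environment; /likkobguufmob/ is unchanged.
Rule 3 (final devoicing): /b/ is a voiced stop in word-final position, so it devoices to [p]. /likkobguufmob/ → likkobguufmop.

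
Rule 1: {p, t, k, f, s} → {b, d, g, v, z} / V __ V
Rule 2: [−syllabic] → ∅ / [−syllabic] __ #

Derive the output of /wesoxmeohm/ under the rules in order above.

wezoxmeoh

Rule 1 (intervocalic voicing): /s/ is a voiceless obstruent between vowels /e/ and /o/, so it voices to [z]. /wesoxmeohm/ → wezoxmeohm.
Rule 2 (final cluster simplification): /m/ is the second consonant of a word-final cluster /hm/, so it deletes. /wezoxmeohm/ → wezoxmeoh.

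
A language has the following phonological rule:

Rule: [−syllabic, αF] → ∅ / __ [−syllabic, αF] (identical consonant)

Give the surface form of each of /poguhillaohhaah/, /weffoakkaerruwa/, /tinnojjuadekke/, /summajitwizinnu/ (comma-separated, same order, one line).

poguhilaohaah, wefoakaeruwa, tinojuadeke, sumajitwizinu

/poguhillaohhaah/: /ll/ is a geminate; the first /l/ deletes. /hh/ is a geminate; the first /h/ deletes. → [poguhilaohaah].
/weffoakkaerruwa/: /ff/ is a geminate; the first /f/ deletes. /kk/ is a geminate; the first /k/ deletes. /rr/ is a geminate; the first /r/ deletes. → [wefoakaeruwa].
/tinnojjuadekke/: /nn/ is a geminate; the first /n/ deletes. /jj/ is a geminate; the first /j/ deletes. /kk/ is a geminate; the first /k/ deletes. → [tinojuadeke].
/summajitwizinnu/: /mm/ is a geminate; the first /m/ deletes. /nn/ is a geminate; the first /n/ deletes. → [sumajitwizinu].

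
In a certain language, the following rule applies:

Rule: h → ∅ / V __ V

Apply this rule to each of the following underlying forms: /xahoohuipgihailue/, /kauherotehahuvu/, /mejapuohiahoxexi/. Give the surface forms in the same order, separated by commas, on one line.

/xahoohuipgihailue/: /h/ occurs between vowels /a/ and /o/, so it deletes. /h/ occurs between vowels /o/ and /u/, so it deletes. /h/ occurs between vowels /i/ and /a/, so it deletes. → [xaoouipgiailue].
/kauherotehahuvu/: /h/ occurs between vowels /u/ and /e/, so it deletes. /h/ occurs between vowels /e/ and /a/, so it deletes. /h/ occurs between vowels /a/ and /u/, so it deletes. → [kaueroteauvu].
/mejapuohiahoxexi/: /h/ occurs between vowels /o/ and /i/, so it deletes. /h/ occurs between vowels /a/ and /o/, so it deletes. → [mejapuoiaoxexi].

xaoouipgiailue, kaueroteauvu, mejapuoiaoxexi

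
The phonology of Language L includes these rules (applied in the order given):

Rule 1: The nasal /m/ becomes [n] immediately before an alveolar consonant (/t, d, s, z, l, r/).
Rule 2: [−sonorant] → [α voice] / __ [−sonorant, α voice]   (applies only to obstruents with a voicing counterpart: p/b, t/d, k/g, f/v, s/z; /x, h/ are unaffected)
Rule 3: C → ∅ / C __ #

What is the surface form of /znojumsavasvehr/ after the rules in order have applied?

Rule 1 (nasal place assimilation): /m/ precedes the alveolar consonant /s/, so it assimilates in place to [n]. /znojumsavasvehr/ → znojunsavasvehr.
Rule 2 (regressive voicing assimilation): /s/ precedes the voiced obstruent /v/, so it voices to [z] by assimilation. /znojunsavasvehr/ → znojunsavazvehr.
Rule 3 (final cluster simplification): /r/ is the second consonant of a word-final cluster /hr/, so it deletes. /znojunsavazvehr/ → znojunsavazveh.

znojunsavazveh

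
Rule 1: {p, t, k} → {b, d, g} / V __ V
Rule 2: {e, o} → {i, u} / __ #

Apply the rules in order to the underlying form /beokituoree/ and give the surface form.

beogiduorei

Rule 1 (intervocalic voicing): /k/ is a voiceless stop between vowels /o/ and /i/, so it voices to [g]. /t/ is a voiceless stop between vowels /i/ and /u/, so it voices to [d]. /beokituoree/ → beogiduoree.
Rule 2 (final vowel raising): /e/ is a mid vowel in word-final position, so it raises to [i]. /beogiduoree/ → beogiduorei.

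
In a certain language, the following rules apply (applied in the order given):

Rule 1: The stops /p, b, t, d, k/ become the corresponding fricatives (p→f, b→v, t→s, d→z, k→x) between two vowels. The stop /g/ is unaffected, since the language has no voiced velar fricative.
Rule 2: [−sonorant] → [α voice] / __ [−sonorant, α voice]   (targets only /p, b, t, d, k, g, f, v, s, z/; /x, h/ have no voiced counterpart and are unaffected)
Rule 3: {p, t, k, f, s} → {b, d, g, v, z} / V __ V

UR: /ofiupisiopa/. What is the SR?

oviuviziova

Rule 1 (intervocalic spirantization): /p/ is a stop between vowels /u/ and /i/, so it spirantizes to the fricative [f]. /p/ is a stop between vowels /o/ and /a/, so it spirantizes to the fricative [f]. /ofiupisiopa/ → ofiufisiofa.
Rule 2 (regressive voicing assimilation): no segment meets the environment; /ofiufisiofa/ is unchanged.
Rule 3 (intervocalic voicing): /f/ is a voiceless obstruent between vowels /o/ and /i/, so it voices to [v]. /f/ is a voiceless obstruent between vowels /u/ and /i/, so it voices to [v]. /s/ is a voiceless obstruent between vowels /i/ and /i/, so it voices to [z]. /f/ is a voiceless obstruent between vowels /o/ and /a/, so it voices to [v]. /ofiufisiofa/ → oviuviziova.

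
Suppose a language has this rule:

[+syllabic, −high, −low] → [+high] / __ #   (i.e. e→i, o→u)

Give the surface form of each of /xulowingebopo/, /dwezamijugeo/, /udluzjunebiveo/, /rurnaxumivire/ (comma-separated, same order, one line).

xulowingebopu, dwezamijugeu, udluzjunebiveu, rurnaxumiviri

/xulowingebopo/: /o/ is a mid vowel in word-final position, so it raises to [u]. → [xulowingebopu].
/dwezamijugeo/: /o/ is a mid vowel in word-final position, so it raises to [u]. → [dwezamijugeu].
/udluzjunebiveo/: /o/ is a mid vowel in word-final position, so it raises to [u]. → [udluzjunebiveu].
/rurnaxumivire/: /e/ is a mid vowel in word-final position, so it raises to [i]. → [rurnaxumiviri].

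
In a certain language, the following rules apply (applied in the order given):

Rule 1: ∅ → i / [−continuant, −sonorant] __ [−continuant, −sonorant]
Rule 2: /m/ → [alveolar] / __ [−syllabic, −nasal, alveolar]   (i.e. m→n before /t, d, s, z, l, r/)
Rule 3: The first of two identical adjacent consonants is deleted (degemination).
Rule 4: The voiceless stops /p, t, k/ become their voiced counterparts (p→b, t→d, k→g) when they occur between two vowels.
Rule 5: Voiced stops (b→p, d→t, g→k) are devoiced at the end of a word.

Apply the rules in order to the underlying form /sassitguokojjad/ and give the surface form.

sasidiguogojat

Rule 1 (stop-cluster i-epenthesis): /t/ and /g/ form a stop–stop cluster, so [i] is inserted between them. /sassitguokojjad/ → sassitiguokojjad.
Rule 2 (nasal place assimilation): no segment meets the environment; /sassitiguokojjad/ is unchanged.
Rule 3 (degemination): /ss/ is a geminate; the first /s/ deletes. /jj/ is a geminate; the first /j/ deletes. /sassitiguokojjad/ → sasitiguokojad.
Rule 4 (intervocalic voicing): /t/ is a voiceless stop between vowels /i/ and /i/, so it voices to [d]. /k/ is a voiceless stop between vowels /o/ and /o/, so it voices to [g]. /sasitiguokojad/ → sasidiguogojad.
Rule 5 (final devoicing): /d/ is a voiced stop in word-final position, so it devoices to [t]. /sasidiguogojad/ → sasidiguogojat.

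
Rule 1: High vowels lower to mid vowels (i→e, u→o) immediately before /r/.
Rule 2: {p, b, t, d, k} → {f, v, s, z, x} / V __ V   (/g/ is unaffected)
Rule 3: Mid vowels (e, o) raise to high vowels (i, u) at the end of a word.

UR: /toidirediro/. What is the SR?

Rule 1 (pre-rhotic lowering): /i/ is a high vowel immediately before /r/, so it lowers to [e]. /i/ is a high vowel immediately before /r/, so it lowers to [e]. /toidirediro/ → toideredero.
Rule 2 (intervocalic spirantization): /d/ is a stop between vowels /i/ and /e/, so it spirantizes to the fricative [z]. /d/ is a stop between vowels /e/ and /e/, so it spirantizes to the fricative [z]. /toideredero/ → toizerezero.
Rule 3 (final vowel raising): /o/ is a mid vowel in word-final position, so it raises to [u]. /toizerezero/ → toizerezeru.

toizerezeru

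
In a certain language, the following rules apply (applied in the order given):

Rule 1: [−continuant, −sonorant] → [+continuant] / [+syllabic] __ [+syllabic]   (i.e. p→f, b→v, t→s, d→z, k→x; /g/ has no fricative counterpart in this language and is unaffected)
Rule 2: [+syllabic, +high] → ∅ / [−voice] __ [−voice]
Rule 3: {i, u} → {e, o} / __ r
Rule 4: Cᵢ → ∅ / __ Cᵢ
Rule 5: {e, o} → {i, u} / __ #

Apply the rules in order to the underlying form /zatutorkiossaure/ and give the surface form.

Rule 1 (intervocalic spirantization): /t/ is a stop between vowels /a/ and /u/, so it spirantizes to the fricative [s]. /t/ is a stop between vowels /u/ and /o/, so it spirantizes to the fricative [s]. /zatutorkiossaure/ → zasusorkiossaure.
Rule 2 (high vowel syncope): /u/ is a high vowel flanked by voiceless consonants /s/ and /s/, so it deletes. /zasusorkiossaure/ → zassorkiossaure.
Rule 3 (pre-rhotic lowering): /u/ is a high vowel immediately before /r/, so it lowers to [o]. /zassorkiossaure/ → zassorkiossaore.
Rule 4 (degemination): /ss/ is a geminate; the first /s/ deletes. /ss/ is a geminate; the first /s/ deletes. /zassorkiossaore/ → zasorkiosaore.
Rule 5 (final vowel raising): /e/ is a mid vowel in word-final position, so it raises to [i]. /zasorkiosaore/ → zasorkiosaori.

zasorkiosaori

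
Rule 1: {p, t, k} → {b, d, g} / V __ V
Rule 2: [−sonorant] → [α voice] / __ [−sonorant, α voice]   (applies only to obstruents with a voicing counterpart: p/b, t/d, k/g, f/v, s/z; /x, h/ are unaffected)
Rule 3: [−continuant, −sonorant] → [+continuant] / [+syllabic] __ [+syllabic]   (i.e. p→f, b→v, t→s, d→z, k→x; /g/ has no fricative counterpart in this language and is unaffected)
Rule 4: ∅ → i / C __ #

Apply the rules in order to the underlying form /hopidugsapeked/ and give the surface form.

Rule 1 (intervocalic voicing): /p/ is a voiceless stop between vowels /o/ and /i/, so it voices to [b]. /p/ is a voiceless stop between vowels /a/ and /e/, so it voices to [b]. /k/ is a voiceless stop between vowels /e/ and /e/, so it voices to [g]. /hopidugsapeked/ → hobidugsabeged.
Rule 2 (regressive voicing assimilation): /g/ precedes the voiceless obstruent /s/, so it devoices to [k] by assimilation. /hobidugsabeged/ → hobiduksabeged.
Rule 3 (intervocalic spirantization): /b/ is a stop between vowels /o/ and /i/, so it spirantizes to the fricative [v]. /d/ is a stop between vowels /i/ and /u/, so it spirantizes to the fricative [z]. /b/ is a stop between vowels /a/ and /e/, so it spirantizes to the fricative [v]. /hobiduksabeged/ → hovizuksaveged.
Rule 4 (final i-epenthesis): the form ends in the consonant /d/, so [i] is inserted word-finally. /hovizuksaveged/ → hovizuksavegedi.

hovizuksavegedi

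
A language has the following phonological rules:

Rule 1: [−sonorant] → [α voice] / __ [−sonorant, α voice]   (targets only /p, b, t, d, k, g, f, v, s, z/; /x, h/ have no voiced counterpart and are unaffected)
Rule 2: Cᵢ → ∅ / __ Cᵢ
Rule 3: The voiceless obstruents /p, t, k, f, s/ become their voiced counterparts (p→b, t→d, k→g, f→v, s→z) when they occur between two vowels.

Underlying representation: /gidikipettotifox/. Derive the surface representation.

gidigibedodivox

Rule 1 (regressive voicing assimilation): no segment meets the environment; /gidikipettotifox/ is unchanged.
Rule 2 (degemination): /tt/ is a geminate; the first /t/ deletes. /gidikipettotifox/ → gidikipetotifox.
Rule 3 (intervocalic voicing): /k/ is a voiceless obstruent between vowels /i/ and /i/, so it voices to [g]. /p/ is a voiceless obstruent between vowels /i/ and /e/, so it voices to [b]. /t/ is a voiceless obstruent between vowels /e/ and /o/, so it voices to [d]. /t/ is a voiceless obstruent between vowels /o/ and /i/, so it voices to [d]. /f/ is a voiceless obstruent between vowels /i/ and /o/, so it voices to [v]. /gidikipetotifox/ → gidigibedodivox.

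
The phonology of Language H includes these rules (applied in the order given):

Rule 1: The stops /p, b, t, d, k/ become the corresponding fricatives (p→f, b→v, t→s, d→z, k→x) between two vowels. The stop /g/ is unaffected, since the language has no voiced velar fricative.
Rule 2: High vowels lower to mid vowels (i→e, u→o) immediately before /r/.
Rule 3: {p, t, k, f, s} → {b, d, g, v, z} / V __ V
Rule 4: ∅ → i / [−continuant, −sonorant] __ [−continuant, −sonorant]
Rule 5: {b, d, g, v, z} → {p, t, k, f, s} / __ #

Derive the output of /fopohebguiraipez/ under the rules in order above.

fovohebigueraives

Rule 1 (intervocalic spirantization): /p/ is a stop between vowels /o/ and /o/, so it spirantizes to the fricative [f]. /p/ is a stop between vowels /i/ and /e/, so it spirantizes to the fricative [f]. /fopohebguiraipez/ → fofohebguiraifez.
Rule 2 (pre-rhotic lowering): /i/ is a high vowel immediately before /r/, so it lowers to [e]. /fofohebguiraifez/ → fofohebgueraifez.
Rule 3 (intervocalic voicing): /f/ is a voiceless obstruent between vowels /o/ and /o/, so it voices to [v]. /f/ is a voiceless obstruent between vowels /i/ and /e/, so it voices to [v]. /fofohebgueraifez/ → fovohebgueraivez.
Rule 4 (stop-cluster i-epenthesis): /b/ and /g/ form a stop–stop cluster, so [i] is inserted between them. /fovohebgueraivez/ → fovohebigueraivez.
Rule 5 (final devoicing): /z/ is a voiced obstruent in word-final position, so it devoices to [s]. /fovohebigueraivez/ → fovohebigueraives.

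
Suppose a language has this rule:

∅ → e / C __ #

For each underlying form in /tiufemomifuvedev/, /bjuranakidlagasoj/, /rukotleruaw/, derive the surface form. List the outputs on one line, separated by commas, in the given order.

tiufemomifuvedeve, bjuranakidlagasoje, rukotleruawe

/tiufemomifuvedev/: the form ends in the consonant /v/, so [e] is inserted word-finally. → [tiufemomifuvedeve].
/bjuranakidlagasoj/: the form ends in the consonant /j/, so [e] is inserted word-finally. → [bjuranakidlagasoje].
/rukotleruaw/: the form ends in the consonant /w/, so [e] is inserted word-finally. → [rukotleruawe].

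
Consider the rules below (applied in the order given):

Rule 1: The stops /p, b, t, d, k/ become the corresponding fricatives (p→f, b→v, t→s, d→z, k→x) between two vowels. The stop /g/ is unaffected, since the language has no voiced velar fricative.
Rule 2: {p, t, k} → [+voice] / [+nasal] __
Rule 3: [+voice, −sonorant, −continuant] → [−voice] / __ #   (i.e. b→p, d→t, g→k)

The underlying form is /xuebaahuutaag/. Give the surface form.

xuevaahuusaak

Rule 1 (intervocalic spirantization): /b/ is a stop between vowels /e/ and /a/, so it spirantizes to the fricative [v]. /t/ is a stop between vowels /u/ and /a/, so it spirantizes to the fricative [s]. /xuebaahuutaag/ → xuevaahuusaag.
Rule 2 (post-nasal voicing): no segment meets the environment; /xuevaahuusaag/ is unchanged.
Rule 3 (final devoicing): /g/ is a voiced stop in word-final position, so it devoices to [k]. /xuevaahuusaag/ → xuevaahuusaak.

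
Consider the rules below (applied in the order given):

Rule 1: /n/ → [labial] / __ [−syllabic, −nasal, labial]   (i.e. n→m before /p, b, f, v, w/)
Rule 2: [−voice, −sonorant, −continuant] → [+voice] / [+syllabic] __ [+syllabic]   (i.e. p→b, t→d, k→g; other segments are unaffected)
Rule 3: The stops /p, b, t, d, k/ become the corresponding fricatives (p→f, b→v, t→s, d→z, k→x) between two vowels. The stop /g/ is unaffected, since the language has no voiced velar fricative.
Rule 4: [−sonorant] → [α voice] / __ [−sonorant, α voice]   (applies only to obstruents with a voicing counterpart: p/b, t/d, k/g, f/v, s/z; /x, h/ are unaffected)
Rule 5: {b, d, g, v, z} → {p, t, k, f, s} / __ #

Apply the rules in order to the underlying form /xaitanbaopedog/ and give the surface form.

Rule 1 (nasal place assimilation): /n/ precedes the labial consonant /b/, so it assimilates in place to [m]. /xaitanbaopedog/ → xaitambaopedog.
Rule 2 (intervocalic voicing): /t/ is a voiceless stop between vowels /i/ and /a/, so it voices to [d]. /p/ is a voiceless stop between vowels /o/ and /e/, so it voices to [b]. /xaitambaopedog/ → xaidambaobedog.
Rule 3 (intervocalic spirantization): /d/ is a stop between vowels /i/ and /a/, so it spirantizes to the fricative [z]. /b/ is a stop between vowels /o/ and /e/, so it spirantizes to the fricative [v]. /d/ is a stop between vowels /e/ and /o/, so it spirantizes to the fricative [z]. /xaidambaobedog/ → xaizambaovezog.
Rule 4 (regressive voicing assimilation): no segment meets the environment; /xaizambaovezog/ is unchanged.
Rule 5 (final devoicing): /g/ is a voiced obstruent in word-final position, so it devoices to [k]. /xaizambaovezog/ → xaizambaovezok.

xaizambaovezok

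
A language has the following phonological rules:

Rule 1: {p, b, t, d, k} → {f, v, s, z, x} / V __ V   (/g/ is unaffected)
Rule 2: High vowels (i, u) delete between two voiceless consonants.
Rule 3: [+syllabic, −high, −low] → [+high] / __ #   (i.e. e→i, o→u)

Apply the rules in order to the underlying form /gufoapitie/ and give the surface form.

Rule 1 (intervocalic spirantization): /p/ is a stop between vowels /a/ and /i/, so it spirantizes to the fricative [f]. /t/ is a stop between vowels /i/ and /i/, so it spirantizes to the fricative [s]. /gufoapitie/ → gufoafisie.
Rule 2 (high vowel syncope): /i/ is a high vowel flanked by voiceless consonants /f/ and /s/, so it deletes. /gufoafisie/ → gufoafsie.
Rule 3 (final vowel raising): /e/ is a mid vowel in word-final position, so it raises to [i]. /gufoafsie/ → gufoafsii.

gufoafsii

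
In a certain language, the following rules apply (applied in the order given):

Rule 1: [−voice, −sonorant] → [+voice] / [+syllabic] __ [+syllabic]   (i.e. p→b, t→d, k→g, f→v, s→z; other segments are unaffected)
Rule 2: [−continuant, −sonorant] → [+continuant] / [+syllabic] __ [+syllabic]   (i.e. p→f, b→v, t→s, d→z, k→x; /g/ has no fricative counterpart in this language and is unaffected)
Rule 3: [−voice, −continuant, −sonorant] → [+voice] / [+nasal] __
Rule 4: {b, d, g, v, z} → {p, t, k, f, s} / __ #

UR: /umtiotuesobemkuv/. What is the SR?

umdiozuezovemguf

Rule 1 (intervocalic voicing): /t/ is a voiceless obstruent between vowels /o/ and /u/, so it voices to [d]. /s/ is a voiceless obstruent between vowels /e/ and /o/, so it voices to [z]. /umtiotuesobemkuv/ → umtioduezobemkuv.
Rule 2 (intervocalic spirantization): /d/ is a stop between vowels /o/ and /u/, so it spirantizes to the fricative [z]. /b/ is a stop between vowels /o/ and /e/, so it spirantizes to the fricative [v]. /umtioduezobemkuv/ → umtiozuezovemkuv.
Rule 3 (post-nasal voicing): /t/ is a voiceless stop immediately after the nasal /m/, so it voices to [d]. /k/ is a voiceless stop immediately after the nasal /m/, so it voices to [g]. /umtiozuezovemkuv/ → umdiozuezovemguv.
Rule 4 (final devoicing): /v/ is a voiced obstruent in word-final position, so it devoices to [f]. /umdiozuezovemguv/ → umdiozuezovemguf.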